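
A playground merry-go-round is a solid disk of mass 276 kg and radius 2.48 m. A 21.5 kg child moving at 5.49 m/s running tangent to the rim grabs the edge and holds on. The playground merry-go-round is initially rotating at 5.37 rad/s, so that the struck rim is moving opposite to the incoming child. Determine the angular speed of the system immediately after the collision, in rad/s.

About the axle the impulsive forces during the collision are internal, so angular momentum about that axis is conserved.
I_p = ½(276)(2.48)² = 848.8 kg·m². Taking the sense of the child's angular momentum as positive, L_{child} = m v R = (21.5)(5.49)(2.48) = 292.7 kg·m²/s.
L_i = −I_p ω_p + m v R = −(848.8)(5.37) + 292.7 = -4265 kg·m²/s.
After sticking, I_f = I_p + m R² = 848.8 + (21.5)(2.48)² = 981.0 kg·m².
ω_f = L_i / I_f = -4265 / 981.0 = -4.348 rad/s.

|ω_f| ≈ 4.35 rad/s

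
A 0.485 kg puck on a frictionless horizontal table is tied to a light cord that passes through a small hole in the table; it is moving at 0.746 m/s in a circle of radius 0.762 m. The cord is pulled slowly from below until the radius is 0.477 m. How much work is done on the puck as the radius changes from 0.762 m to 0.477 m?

The only horizontal force on the mass is along the cord (radial), so it exerts no torque about the hole and angular momentum m v r is conserved.
v₂ = v₁ r₁ / r₂ = (0.746)(0.762) / (0.477) = 1.192 m/s.
W = ΔKE = ½m(v₂² − v₁²) = 0.2094 J.

W ≈ 0.209 J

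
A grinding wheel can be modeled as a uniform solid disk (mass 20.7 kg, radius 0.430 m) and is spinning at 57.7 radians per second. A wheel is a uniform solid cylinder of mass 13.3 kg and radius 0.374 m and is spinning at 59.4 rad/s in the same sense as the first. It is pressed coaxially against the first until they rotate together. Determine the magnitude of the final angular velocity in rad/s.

The coupling torques are internal; angular momentum about the shared axis is conserved.
Moments of inertia: I_A = ½(20.7)(0.430)² = 1.914 kg·m²; I_B = ½(13.3)(0.374)² = 0.9302 kg·m².
Taking A's sense as positive: L = (1.914)(57.7) + (0.9302)(59.4) = 165.7 kg·m²·rad/s.
Combined I = 1.914 + 0.9302 = 2.844 kg·m².
ω_f = L / I = 165.7 / 2.844 = 58.26 rad/s.

|ω_f| ≈ 58.3 rad/s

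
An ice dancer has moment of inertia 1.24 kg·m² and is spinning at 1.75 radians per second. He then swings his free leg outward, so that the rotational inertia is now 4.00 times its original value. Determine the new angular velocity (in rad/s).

ω₂ ≈ 0.438 rad/s

Angular momentum about the spin axis is conserved since the torque about it is zero.
I₂ = 4.00 × 1.24 = 4.960 kg·m².
ω₂ = I₁ω₁ / I₂ = (1.240)(1.75 rad/s) / (4.960) = 0.4375 rad/s.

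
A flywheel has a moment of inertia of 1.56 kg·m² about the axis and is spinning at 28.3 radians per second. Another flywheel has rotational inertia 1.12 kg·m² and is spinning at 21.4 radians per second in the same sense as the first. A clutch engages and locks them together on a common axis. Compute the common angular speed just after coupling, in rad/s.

|ω_f| ≈ 25.4 rad/s

The coupling torques are internal; angular momentum about the shared axis is conserved.
Taking A's sense as positive: L = (1.560)(28.3) + (1.120)(21.4) = 68.12 kg·m²·rad/s.
Combined I = 1.560 + 1.120 = 2.680 kg·m².
ω_f = L / I = 68.12 / 2.680 = 25.42 rad/s.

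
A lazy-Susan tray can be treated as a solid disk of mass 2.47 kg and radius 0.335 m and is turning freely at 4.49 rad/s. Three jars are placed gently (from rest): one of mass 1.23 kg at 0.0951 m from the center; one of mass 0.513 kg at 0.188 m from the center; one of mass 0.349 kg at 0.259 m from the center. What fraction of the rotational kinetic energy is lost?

fraction ≈ 0.275

No external torque acts about the center; L_before = L_after.
I_p = ½(2.47)(0.335)² = 0.1386 kg·m².
Added inertia Σmr² = (1.23)(0.0951)² + (0.513)(0.188)² + (0.349)(0.259)² = 0.05267 kg·m²; I_f = 0.1386 + 0.05267 = 0.1913 kg·m².
ω_f = I_p ω_i / I_f = (0.1386)(4.49) / 0.1913 = 3.254 rad/s.
KE_i = ½(0.1386)(4.490 rad/s)² = 1.397 J; KE_f = ½(0.1913)(3.254)² = 1.012 J.
Fraction lost = 0.2754.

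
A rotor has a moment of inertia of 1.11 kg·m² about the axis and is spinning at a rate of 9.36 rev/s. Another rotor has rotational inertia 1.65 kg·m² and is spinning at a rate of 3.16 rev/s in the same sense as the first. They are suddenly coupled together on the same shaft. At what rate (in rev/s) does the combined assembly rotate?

No external torque acts about the common axis, so total angular momentum is conserved.
Taking A's sense as positive: L = (1.110)(9.36) + (1.650)(3.16) = 15.60 kg·m²·rev/s.
Combined I = 1.110 + 1.650 = 2.760 kg·m².
ω_f = L / I = 15.60 / 2.760 = 5.653 rev/s.

|ω_f| ≈ 5.65 rev/s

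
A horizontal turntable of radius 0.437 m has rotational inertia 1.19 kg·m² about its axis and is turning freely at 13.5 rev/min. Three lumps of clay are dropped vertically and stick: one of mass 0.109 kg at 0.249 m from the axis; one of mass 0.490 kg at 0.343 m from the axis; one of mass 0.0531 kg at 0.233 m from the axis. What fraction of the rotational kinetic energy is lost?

The added mass arrives with no angular momentum about the axis, and any external torque about the axis is negligible, so the system's angular momentum is conserved.
Added inertia Σmr² = (0.109)(0.249)² + (0.490)(0.343)² + (0.0531)(0.233)² = 0.06729 kg·m²; I_f = 1.190 + 0.06729 = 1.257 kg·m².
ω_f = I_p ω_i / I_f = (1.190)(13.5) / 1.257 = 12.78 rpm.
KE_i = ½(1.190)(1.414 rad/s)² = 1.189 J; KE_f = ½(1.257)(1.338)² = 1.126 J.
Fraction lost = 0.05352.

fraction ≈ 0.0535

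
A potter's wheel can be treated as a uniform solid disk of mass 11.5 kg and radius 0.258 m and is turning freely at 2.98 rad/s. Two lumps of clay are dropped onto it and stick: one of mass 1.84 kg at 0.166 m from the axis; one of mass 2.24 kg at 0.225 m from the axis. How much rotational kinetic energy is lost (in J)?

energy lost ≈ 0.510 J

No external torque acts about the axis; L_before = L_after.
I_p = ½(11.5)(0.258)² = 0.3827 kg·m².
Added inertia Σmr² = (1.84)(0.166)² + (2.24)(0.225)² = 0.1641 kg·m²; I_f = 0.3827 + 0.1641 = 0.5468 kg·m².
ω_f = I_p ω_i / I_f = (0.3827)(2.98) / 0.5468 = 2.086 rad/s.
KE_i = ½(0.3827)(2.980 rad/s)² = 1.699 J; KE_f = ½(0.5468)(2.086)² = 1.189 J.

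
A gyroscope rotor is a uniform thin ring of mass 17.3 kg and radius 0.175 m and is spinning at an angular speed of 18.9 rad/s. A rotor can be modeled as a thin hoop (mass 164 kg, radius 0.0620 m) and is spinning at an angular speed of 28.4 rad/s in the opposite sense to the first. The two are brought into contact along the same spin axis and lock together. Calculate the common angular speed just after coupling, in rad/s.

No external torque acts about the common axis, so total angular momentum is conserved.
Moments of inertia: I_A = (17.3)(0.175)² = 0.5298 kg·m²; I_B = (164)(0.0620)² = 0.6304 kg·m².
Taking A's sense as positive: L = (0.5298)(18.9) − (0.6304)(28.4) = -7.890 kg·m²·rad/s.
Combined I = 0.5298 + 0.6304 = 1.160 kg·m².
ω_f = L / I = -7.890 / 1.160 = -6.801 rad/s.

|ω_f| ≈ 6.80 rad/s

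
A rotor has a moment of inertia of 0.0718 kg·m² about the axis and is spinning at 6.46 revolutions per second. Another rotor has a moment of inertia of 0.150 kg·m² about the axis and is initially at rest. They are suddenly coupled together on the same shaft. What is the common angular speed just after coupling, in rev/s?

|ω_f| ≈ 2.09 rev/s

The coupling torques are internal; angular momentum about the shared axis is conserved.
Taking A's sense as positive: L = (0.07180)(6.46) = 0.4638 kg·m²·rev/s.
Combined I = 0.07180 + 0.1500 = 0.2218 kg·m².
ω_f = L / I = 0.4638 / 0.2218 = 2.091 rev/s.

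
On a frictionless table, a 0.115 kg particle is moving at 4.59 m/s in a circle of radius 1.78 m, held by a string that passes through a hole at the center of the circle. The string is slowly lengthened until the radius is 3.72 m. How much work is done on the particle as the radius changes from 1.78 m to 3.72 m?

W ≈ -0.934 J

Central (radial) force ⇒ zero torque about the center ⇒ m v r is constant.
v₂ = v₁ r₁ / r₂ = (4.59)(1.78) / (3.72) = 2.196 m/s.
W = ΔKE = ½m(v₂² − v₁²) = -0.9341 J.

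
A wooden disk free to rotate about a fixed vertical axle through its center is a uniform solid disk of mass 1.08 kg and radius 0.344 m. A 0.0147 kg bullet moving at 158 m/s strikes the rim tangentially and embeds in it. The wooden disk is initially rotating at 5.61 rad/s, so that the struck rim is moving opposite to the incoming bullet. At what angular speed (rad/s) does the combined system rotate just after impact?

|ω_f| ≈ 6.71 rad/s

The axle reaction passes through the axle and exerts no torque about it; angular momentum about the axle is conserved through the impact.
I_p = ½(1.08)(0.344)² = 0.06390 kg·m². Taking the sense of the bullet's angular momentum as positive, L_{bullet} = m v R = (0.0147)(158)(0.344) = 0.7990 kg·m²/s.
L_i = −I_p ω_p + m v R = −(0.06390)(5.61) + 0.7990 = 0.4405 kg·m²/s.
After sticking, I_f = I_p + m R² = 0.06390 + (0.0147)(0.344)² = 0.06564 kg·m².
ω_f = L_i / I_f = 0.4405 / 0.06564 = 6.711 rad/s.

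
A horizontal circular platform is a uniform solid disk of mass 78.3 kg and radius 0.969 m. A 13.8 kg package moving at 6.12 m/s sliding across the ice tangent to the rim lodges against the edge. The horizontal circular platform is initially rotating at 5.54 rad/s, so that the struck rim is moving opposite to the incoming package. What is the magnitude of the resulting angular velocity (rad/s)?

|ω_f| ≈ 2.45 rad/s

About the central axle the impulsive forces during the collision are internal, so angular momentum about that axis is conserved.
I_p = ½(78.3)(0.969)² = 36.76 kg·m². Taking the sense of the package's angular momentum as positive, L_{package} = m v R = (13.8)(6.12)(0.969) = 81.84 kg·m²/s.
L_i = −I_p ω_p + m v R = −(36.76)(5.54) + 81.84 = -121.8 kg·m²/s.
After sticking, I_f = I_p + m R² = 36.76 + (13.8)(0.969)² = 49.72 kg·m².
ω_f = L_i / I_f = -121.8 / 49.72 = -2.450 rad/s.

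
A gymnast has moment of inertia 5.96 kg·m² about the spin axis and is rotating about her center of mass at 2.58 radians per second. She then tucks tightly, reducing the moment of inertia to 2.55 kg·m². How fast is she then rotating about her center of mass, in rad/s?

ω₂ ≈ 6.03 rad/s

No external torque acts about the spin axis, so angular momentum is conserved.
ω₂ = I₁ω₁ / I₂ = (5.960)(2.58 rad/s) / (2.550) = 6.030 rad/s.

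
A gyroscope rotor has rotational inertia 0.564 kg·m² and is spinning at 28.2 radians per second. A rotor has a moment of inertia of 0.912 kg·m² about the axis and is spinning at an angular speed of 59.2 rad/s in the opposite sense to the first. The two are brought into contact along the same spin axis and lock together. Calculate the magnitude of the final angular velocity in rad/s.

The coupling torques are internal; angular momentum about the shared axis is conserved.
Taking A's sense as positive: L = (0.5640)(28.2) − (0.9120)(59.2) = -38.09 kg·m²·rad/s.
Combined I = 0.5640 + 0.9120 = 1.476 kg·m².
ω_f = L / I = -38.09 / 1.476 = -25.80 rad/s.

|ω_f| ≈ 25.8 rad/s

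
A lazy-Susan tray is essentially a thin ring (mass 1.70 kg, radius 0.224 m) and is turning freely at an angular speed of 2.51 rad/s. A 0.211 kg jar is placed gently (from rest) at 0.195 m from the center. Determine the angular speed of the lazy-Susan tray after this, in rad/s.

ω_f ≈ 2.29 rad/s

No external torque acts about the center; L_before = L_after.
I_p = (1.70)(0.224)² = 0.08530 kg·m².
Added inertia Σmr² = (0.211)(0.195)² = 0.008023 kg·m²; I_f = 0.08530 + 0.008023 = 0.09332 kg·m².
ω_f = I_p ω_i / I_f = (0.08530)(2.51) / 0.09332 = 2.294 rad/s.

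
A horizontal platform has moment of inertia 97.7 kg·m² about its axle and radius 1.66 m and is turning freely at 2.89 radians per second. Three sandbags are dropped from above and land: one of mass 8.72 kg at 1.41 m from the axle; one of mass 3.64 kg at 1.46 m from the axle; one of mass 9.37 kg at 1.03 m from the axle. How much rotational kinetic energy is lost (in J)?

energy lost ≈ 108 J

No external torque acts about the axle; L_before = L_after.
Added inertia Σmr² = (8.72)(1.41)² + (3.64)(1.46)² + (9.37)(1.03)² = 35.04 kg·m²; I_f = 97.70 + 35.04 = 132.7 kg·m².
ω_f = I_p ω_i / I_f = (97.70)(2.89) / 132.7 = 2.127 rad/s.
KE_i = ½(97.70)(2.890 rad/s)² = 408.0 J; KE_f = ½(132.7)(2.127)² = 300.3 J.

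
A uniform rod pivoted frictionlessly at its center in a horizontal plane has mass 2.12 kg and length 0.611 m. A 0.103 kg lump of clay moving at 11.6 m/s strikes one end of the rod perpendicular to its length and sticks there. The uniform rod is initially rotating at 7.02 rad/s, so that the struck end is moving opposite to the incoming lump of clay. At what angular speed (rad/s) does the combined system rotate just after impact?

|ω_f| ≈ 1.30 rad/s

About the pivot the impulsive forces during the collision are internal, so angular momentum about that axis is conserved.
I_p = (1/12)(2.12)(0.611)² = 0.06595 kg·m². Taking the sense of the lump of clay's angular momentum as positive, L_{lump} = m v R = (0.103)(11.6)(0.611/2) = 0.3650 kg·m²/s.
L_i = −I_p ω_p + m v R = −(0.06595)(7.02) + 0.3650 = -0.09798 kg·m²/s.
After sticking, I_f = I_p + m R² = 0.06595 + (0.103)(0.611/2)² = 0.07557 kg·m².
ω_f = L_i / I_f = -0.09798 / 0.07557 = -1.297 rad/s.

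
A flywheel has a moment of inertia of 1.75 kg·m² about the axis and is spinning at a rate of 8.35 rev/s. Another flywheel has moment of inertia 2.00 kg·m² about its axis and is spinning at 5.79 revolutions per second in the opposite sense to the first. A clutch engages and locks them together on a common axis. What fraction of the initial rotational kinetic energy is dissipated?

No external torque acts about the common axis, so total angular momentum is conserved.
Taking A's sense as positive: L = (1.750)(8.35) − (2.000)(5.79) = 3.033 kg·m²·rev/s.
Combined I = 1.750 + 2.000 = 3.750 kg·m².
ω_f = L / I = 3.033 / 3.750 = 0.8087 rev/s.
KE_i = ½ΣIω² = 3732 J; KE_f = ½(3.750)(5.081)² = 48.41 J.
Fraction dissipated = (KE_i − KE_f)/KE_i = 0.9870.

fraction ≈ 0.987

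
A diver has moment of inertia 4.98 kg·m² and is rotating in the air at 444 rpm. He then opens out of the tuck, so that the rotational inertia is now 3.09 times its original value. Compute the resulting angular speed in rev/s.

With no external torque about the axis, L is conserved: I₁ω₁ = I₂ω₂.
I₂ = 3.09 × 4.98 = 15.39 kg·m².
ω₂ = I₁ω₁ / I₂ = (4.980)(444 rpm) / (15.39) = 143.7 rpm = 2.395 rev/s.

ω₂ ≈ 2.39 rev/s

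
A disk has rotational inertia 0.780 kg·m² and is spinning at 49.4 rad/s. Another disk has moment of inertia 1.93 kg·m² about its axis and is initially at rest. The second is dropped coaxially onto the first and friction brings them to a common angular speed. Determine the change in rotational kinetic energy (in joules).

No external torque acts about the common axis, so total angular momentum is conserved.
Taking A's sense as positive: L = (0.7800)(49.4) = 38.53 kg·m²·rad/s.
Combined I = 0.7800 + 1.930 = 2.710 kg·m².
ω_f = L / I = 38.53 / 2.710 = 14.22 rad/s.
KE_i = ½ΣIω² = 951.7 J; KE_f = ½(2.710)(14.22)² = 273.9 J.

ΔKE ≈ -678 J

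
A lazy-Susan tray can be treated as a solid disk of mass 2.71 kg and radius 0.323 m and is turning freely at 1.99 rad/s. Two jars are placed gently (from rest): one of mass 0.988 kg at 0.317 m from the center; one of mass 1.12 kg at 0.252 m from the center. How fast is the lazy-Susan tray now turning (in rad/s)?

No external torque acts about the center; L_before = L_after.
I_p = ½(2.71)(0.323)² = 0.1414 kg·m².
Added inertia Σmr² = (0.988)(0.317)² + (1.12)(0.252)² = 0.1704 kg·m²; I_f = 0.1414 + 0.1704 = 0.3118 kg·m².
ω_f = I_p ω_i / I_f = (0.1414)(1.99) / 0.3118 = 0.9023 rad/s.

ω_f ≈ 0.902 rad/s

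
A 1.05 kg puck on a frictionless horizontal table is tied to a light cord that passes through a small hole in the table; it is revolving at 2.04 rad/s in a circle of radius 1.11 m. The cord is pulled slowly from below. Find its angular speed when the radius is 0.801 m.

No torque about the axis ⇒ m r₁² ω₁ = m r₂² ω₂.
ω₂ = ω₁ (r₁/r₂)² = (2.04)(1.11/0.801)² = 3.918 rad/s.

ω₂ ≈ 3.92 rad/s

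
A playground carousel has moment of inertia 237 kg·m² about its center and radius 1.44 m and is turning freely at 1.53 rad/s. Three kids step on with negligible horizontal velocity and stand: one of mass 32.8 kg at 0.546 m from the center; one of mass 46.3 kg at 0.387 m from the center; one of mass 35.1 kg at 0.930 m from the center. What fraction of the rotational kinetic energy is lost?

The added mass arrives with no angular momentum about the center, and any external torque about the center is negligible, so the system's angular momentum is conserved.
Added inertia Σmr² = (32.8)(0.546)² + (46.3)(0.387)² + (35.1)(0.930)² = 47.07 kg·m²; I_f = 237.0 + 47.07 = 284.1 kg·m².
ω_f = I_p ω_i / I_f = (237.0)(1.53) / 284.1 = 1.276 rad/s.
KE_i = ½(237.0)(1.530 rad/s)² = 277.4 J; KE_f = ½(284.1)(1.276)² = 231.4 J.
Fraction lost = 0.1657.

fraction ≈ 0.166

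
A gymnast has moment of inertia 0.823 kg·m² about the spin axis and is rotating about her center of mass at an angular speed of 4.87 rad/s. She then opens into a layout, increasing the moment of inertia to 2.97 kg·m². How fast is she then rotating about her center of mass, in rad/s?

ω₂ ≈ 1.35 rad/s

With no external torque about the axis, L is conserved: I₁ω₁ = I₂ω₂.
ω₂ = I₁ω₁ / I₂ = (0.8230)(4.87 rad/s) / (2.970) = 1.349 rad/s.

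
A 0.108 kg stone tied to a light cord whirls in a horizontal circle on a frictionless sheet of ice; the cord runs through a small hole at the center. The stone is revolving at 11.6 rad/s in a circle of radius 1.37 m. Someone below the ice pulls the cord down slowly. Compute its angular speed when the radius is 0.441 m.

ω₂ ≈ 112 rad/s

The constraining force is radial, so m r² ω about the center is conserved.
ω₂ = ω₁ (r₁/r₂)² = (11.6)(1.37/0.441)² = 111.9 rad/s.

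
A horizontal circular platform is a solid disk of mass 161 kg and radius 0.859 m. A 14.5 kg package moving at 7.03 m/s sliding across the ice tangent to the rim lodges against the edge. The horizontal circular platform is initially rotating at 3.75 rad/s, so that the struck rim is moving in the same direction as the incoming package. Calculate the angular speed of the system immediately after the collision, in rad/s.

|ω_f| ≈ 4.43 rad/s

The axle reaction passes through the central axle and exerts no torque about it; angular momentum about the central axle is conserved through the impact.
I_p = ½(161)(0.859)² = 59.40 kg·m². Taking the sense of the package's angular momentum as positive, L_{package} = m v R = (14.5)(7.03)(0.859) = 87.56 kg·m²/s.
L_i = +I_p ω_p + m v R = +(59.40)(3.75) + 87.56 = 310.3 kg·m²/s.
After sticking, I_f = I_p + m R² = 59.40 + (14.5)(0.859)² = 70.10 kg·m².
ω_f = L_i / I_f = 310.3 / 70.10 = 4.427 rad/s.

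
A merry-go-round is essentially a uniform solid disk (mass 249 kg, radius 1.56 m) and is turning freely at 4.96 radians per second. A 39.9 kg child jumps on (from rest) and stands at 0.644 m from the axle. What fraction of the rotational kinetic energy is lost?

The added mass arrives with no angular momentum about the axle, and any external torque about the axle is negligible, so the system's angular momentum is conserved.
I_p = ½(249)(1.56)² = 303.0 kg·m².
Added inertia Σmr² = (39.9)(0.644)² = 16.55 kg·m²; I_f = 303.0 + 16.55 = 319.5 kg·m².
ω_f = I_p ω_i / I_f = (303.0)(4.96) / 319.5 = 4.703 rad/s.
KE_i = ½(303.0)(4.960 rad/s)² = 3727 J; KE_f = ½(319.5)(4.703)² = 3534 J.
Fraction lost = 0.05179.

fraction ≈ 0.0518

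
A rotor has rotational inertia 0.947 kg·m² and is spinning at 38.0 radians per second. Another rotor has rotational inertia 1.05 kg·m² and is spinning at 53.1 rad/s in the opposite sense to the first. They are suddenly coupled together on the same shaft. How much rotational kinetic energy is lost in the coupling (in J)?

ΔKE lost ≈ 2070 J

The coupling torques are internal; angular momentum about the shared axis is conserved.
Taking A's sense as positive: L = (0.9470)(38.0) − (1.050)(53.1) = -19.77 kg·m²·rad/s.
Combined I = 0.9470 + 1.050 = 1.997 kg·m².
ω_f = L / I = -19.77 / 1.997 = -9.899 rad/s.
KE_i = ½ΣIω² = 2164 J; KE_f = ½(1.997)(9.899)² = 97.85 J.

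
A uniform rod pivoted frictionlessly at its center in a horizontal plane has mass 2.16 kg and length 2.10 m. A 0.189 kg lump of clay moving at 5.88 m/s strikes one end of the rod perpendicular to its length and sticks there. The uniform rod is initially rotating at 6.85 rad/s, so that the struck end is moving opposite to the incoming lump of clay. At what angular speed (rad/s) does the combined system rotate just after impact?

About the pivot the impulsive forces during the collision are internal, so angular momentum about that axis is conserved.
I_p = (1/12)(2.16)(2.10)² = 0.7938 kg·m². Taking the sense of the lump of clay's angular momentum as positive, L_{lump} = m v R = (0.189)(5.88)(2.10/2) = 1.167 kg·m²/s.
L_i = −I_p ω_p + m v R = −(0.7938)(6.85) + 1.167 = -4.271 kg·m²/s.
After sticking, I_f = I_p + m R² = 0.7938 + (0.189)(2.10/2)² = 1.002 kg·m².
ω_f = L_i / I_f = -4.271 / 1.002 = -4.261 rad/s.

|ω_f| ≈ 4.26 rad/s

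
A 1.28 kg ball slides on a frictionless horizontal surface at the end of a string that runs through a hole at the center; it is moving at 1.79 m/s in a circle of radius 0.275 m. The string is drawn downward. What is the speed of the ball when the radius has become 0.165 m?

v₂ ≈ 2.98 m/s

Central (radial) force ⇒ zero torque about the center ⇒ m v r is constant.
v₂ = v₁ r₁ / r₂ = (1.79)(0.275) / (0.165) = 2.983 m/s.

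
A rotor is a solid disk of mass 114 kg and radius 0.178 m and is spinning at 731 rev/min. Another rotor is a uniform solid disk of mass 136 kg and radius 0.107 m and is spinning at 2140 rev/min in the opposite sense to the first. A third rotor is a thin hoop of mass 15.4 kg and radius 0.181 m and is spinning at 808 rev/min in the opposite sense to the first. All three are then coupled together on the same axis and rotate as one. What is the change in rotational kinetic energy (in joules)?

No external torque acts about the common axis, so total angular momentum is conserved.
Moments of inertia: I_A = ½(114)(0.178)² = 1.806 kg·m²; I_B = ½(136)(0.107)² = 0.7785 kg·m²; I_C = (15.4)(0.181)² = 0.5045 kg·m².
Taking A's sense as positive: L = (1.806)(731) − (0.7785)(2140) − (0.5045)(808) = -753.5 kg·m²·rpm.
Combined I = 1.806 + 0.7785 + 0.5045 = 3.089 kg·m².
ω_f = L / I = -753.5 / 3.089 = -243.9 rpm.
KE_i = ½ΣIω² = 26650 J; KE_f = ½(3.089)(25.55)² = 1008 J.

ΔKE ≈ -25600 J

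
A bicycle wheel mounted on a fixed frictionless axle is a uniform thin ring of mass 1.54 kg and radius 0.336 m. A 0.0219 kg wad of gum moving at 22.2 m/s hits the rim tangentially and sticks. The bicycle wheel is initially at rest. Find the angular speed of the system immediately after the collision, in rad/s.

About the axle the impulsive forces during the collision are internal, so angular momentum about that axis is conserved.
I_p = (1.54)(0.336)² = 0.1739 kg·m². Taking the sense of the wad of gum's angular momentum as positive, L_{wad} = m v R = (0.0219)(22.2)(0.336) = 0.1634 kg·m²/s.
L_i = 0 + 0.1634 = 0.1634 kg·m²/s.
After sticking, I_f = I_p + m R² = 0.1739 + (0.0219)(0.336)² = 0.1763 kg·m².
ω_f = L_i / I_f = 0.1634 / 0.1763 = 0.9264 rad/s.

|ω_f| ≈ 0.926 rad/s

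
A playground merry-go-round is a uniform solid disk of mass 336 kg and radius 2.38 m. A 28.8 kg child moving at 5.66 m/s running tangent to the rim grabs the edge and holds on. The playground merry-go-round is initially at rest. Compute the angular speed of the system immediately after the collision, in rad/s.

|ω_f| ≈ 0.348 rad/s

The axle reaction passes through the axle and exerts no torque about it; angular momentum about the axle is conserved through the impact.
I_p = ½(336)(2.38)² = 951.6 kg·m². Taking the sense of the child's angular momentum as positive, L_{child} = m v R = (28.8)(5.66)(2.38) = 388.0 kg·m²/s.
L_i = 0 + 388.0 = 388.0 kg·m²/s.
After sticking, I_f = I_p + m R² = 951.6 + (28.8)(2.38)² = 1115 kg·m².
ω_f = L_i / I_f = 388.0 / 1115 = 0.3480 rad/s.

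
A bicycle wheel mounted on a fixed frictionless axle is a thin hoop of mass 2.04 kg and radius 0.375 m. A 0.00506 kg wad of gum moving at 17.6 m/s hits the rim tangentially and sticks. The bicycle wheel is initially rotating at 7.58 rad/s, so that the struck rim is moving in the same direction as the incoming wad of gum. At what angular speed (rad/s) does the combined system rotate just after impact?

About the axle the impulsive forces during the collision are internal, so angular momentum about that axis is conserved.
I_p = (2.04)(0.375)² = 0.2869 kg·m². Taking the sense of the wad of gum's angular momentum as positive, L_{wad} = m v R = (0.00506)(17.6)(0.375) = 0.03340 kg·m²/s.
L_i = +I_p ω_p + m v R = +(0.2869)(7.58) + 0.03340 = 2.208 kg·m²/s.
After sticking, I_f = I_p + m R² = 0.2869 + (0.00506)(0.375)² = 0.2876 kg·m².
ω_f = L_i / I_f = 2.208 / 0.2876 = 7.677 rad/s.

|ω_f| ≈ 7.68 rad/s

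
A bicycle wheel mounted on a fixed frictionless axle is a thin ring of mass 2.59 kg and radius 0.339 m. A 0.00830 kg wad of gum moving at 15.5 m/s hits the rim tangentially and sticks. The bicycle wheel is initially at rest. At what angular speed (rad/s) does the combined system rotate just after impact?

|ω_f| ≈ 0.146 rad/s

About the axle the impulsive forces during the collision are internal, so angular momentum about that axis is conserved.
I_p = (2.59)(0.339)² = 0.2976 kg·m². Taking the sense of the wad of gum's angular momentum as positive, L_{wad} = m v R = (0.00830)(15.5)(0.339) = 0.04361 kg·m²/s.
L_i = 0 + 0.04361 = 0.04361 kg·m²/s.
After sticking, I_f = I_p + m R² = 0.2976 + (0.00830)(0.339)² = 0.2986 kg·m².
ω_f = L_i / I_f = 0.04361 / 0.2986 = 0.1461 rad/s.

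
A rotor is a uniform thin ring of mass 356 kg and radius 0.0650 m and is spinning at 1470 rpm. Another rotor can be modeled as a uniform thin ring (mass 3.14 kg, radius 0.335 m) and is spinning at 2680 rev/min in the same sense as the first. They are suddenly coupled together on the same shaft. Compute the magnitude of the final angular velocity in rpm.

|ω_f| ≈ 1700 rpm

The coupling torques are internal; angular momentum about the shared axis is conserved.
Moments of inertia: I_A = (356)(0.0650)² = 1.504 kg·m²; I_B = (3.14)(0.335)² = 0.3524 kg·m².
Taking A's sense as positive: L = (1.504)(1470) + (0.3524)(2680) = 3155 kg·m²·rpm.
Combined I = 1.504 + 0.3524 = 1.856 kg·m².
ω_f = L / I = 3155 / 1.856 = 1700 rpm.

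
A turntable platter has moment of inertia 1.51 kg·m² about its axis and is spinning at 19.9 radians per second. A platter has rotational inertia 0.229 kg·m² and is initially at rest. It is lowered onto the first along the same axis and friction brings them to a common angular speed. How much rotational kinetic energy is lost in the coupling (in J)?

The coupling torques are internal; angular momentum about the shared axis is conserved.
Taking A's sense as positive: L = (1.510)(19.9) = 30.05 kg·m²·rad/s.
Combined I = 1.510 + 0.2290 = 1.739 kg·m².
ω_f = L / I = 30.05 / 1.739 = 17.28 rad/s.
KE_i = ½ΣIω² = 299.0 J; KE_f = ½(1.739)(17.28)² = 259.6 J.

ΔKE lost ≈ 39.4 J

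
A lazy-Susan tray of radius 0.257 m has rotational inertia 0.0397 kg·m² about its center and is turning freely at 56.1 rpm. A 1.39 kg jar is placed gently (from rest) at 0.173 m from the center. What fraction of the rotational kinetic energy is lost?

The added mass arrives with no angular momentum about the center, and any external torque about the center is negligible, so the system's angular momentum is conserved.
Added inertia Σmr² = (1.39)(0.173)² = 0.04160 kg·m²; I_f = 0.03970 + 0.04160 = 0.08130 kg·m².
ω_f = I_p ω_i / I_f = (0.03970)(56.1) / 0.08130 = 27.39 rpm.
KE_i = ½(0.03970)(5.875 rad/s)² = 0.6851 J; KE_f = ½(0.08130)(2.869)² = 0.3345 J.
Fraction lost = 0.5117.

fraction ≈ 0.512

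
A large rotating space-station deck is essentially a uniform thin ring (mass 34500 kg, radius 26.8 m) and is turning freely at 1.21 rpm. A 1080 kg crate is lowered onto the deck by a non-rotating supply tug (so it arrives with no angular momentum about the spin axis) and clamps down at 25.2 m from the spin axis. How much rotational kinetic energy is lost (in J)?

energy lost ≈ 5360 J

The added mass arrives with no angular momentum about the spin axis, and any external torque about the spin axis is negligible, so the system's angular momentum is conserved.
I_p = (34500)(26.8)² = 2.478e+07 kg·m².
Added inertia Σmr² = (1080)(25.2)² = 6.858e+05 kg·m²; I_f = 2.478e+07 + 6.858e+05 = 2.547e+07 kg·m².
ω_f = I_p ω_i / I_f = (2.478e+07)(1.21) / 2.547e+07 = 1.177 rpm.
KE_i = ½(2.478e+07)(0.1267 rad/s)² = 1.989e+05 J; KE_f = ½(2.547e+07)(0.1233)² = 1.936e+05 J.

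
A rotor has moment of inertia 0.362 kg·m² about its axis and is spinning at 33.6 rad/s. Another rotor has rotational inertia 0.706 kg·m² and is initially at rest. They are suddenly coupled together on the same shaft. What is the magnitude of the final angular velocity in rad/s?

No external torque acts about the common axis, so total angular momentum is conserved.
Taking A's sense as positive: L = (0.3620)(33.6) = 12.16 kg·m²·rad/s.
Combined I = 0.3620 + 0.7060 = 1.068 kg·m².
ω_f = L / I = 12.16 / 1.068 = 11.39 rad/s.

|ω_f| ≈ 11.4 rad/s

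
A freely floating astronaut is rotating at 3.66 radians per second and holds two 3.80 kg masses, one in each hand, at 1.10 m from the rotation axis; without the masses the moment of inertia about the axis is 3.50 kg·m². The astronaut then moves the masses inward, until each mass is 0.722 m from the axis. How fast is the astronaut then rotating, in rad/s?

With no external torque about the axis, L is conserved: I₁ω₁ = I₂ω₂.
I₁ = 3.50 + 2(3.80)(1.10)² = 12.70 kg·m²; I₂ = 3.50 + 2(3.80)(0.722)² = 7.462 kg·m².
ω₂ = I₁ω₁ / I₂ = (12.70)(3.66 rad/s) / (7.462) = 6.227 rad/s.

ω₂ ≈ 6.23 rad/s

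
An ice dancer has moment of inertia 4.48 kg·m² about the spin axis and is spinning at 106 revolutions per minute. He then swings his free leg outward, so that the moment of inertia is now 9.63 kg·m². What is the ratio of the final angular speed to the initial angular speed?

Angular momentum about the spin axis is conserved since the torque about it is zero.
ω₂/ω₁ = I₁/I₂ = 4.480 / 9.630 = 0.4652.

ω₂/ω₁ ≈ 0.465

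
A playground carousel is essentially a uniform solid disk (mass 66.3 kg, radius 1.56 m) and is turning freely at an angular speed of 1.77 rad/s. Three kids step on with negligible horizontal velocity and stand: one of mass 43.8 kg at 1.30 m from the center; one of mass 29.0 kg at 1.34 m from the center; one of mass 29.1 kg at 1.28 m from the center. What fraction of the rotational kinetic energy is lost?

No external torque acts about the center; L_before = L_after.
I_p = ½(66.3)(1.56)² = 80.67 kg·m².
Added inertia Σmr² = (43.8)(1.30)² + (29.0)(1.34)² + (29.1)(1.28)² = 173.8 kg·m²; I_f = 80.67 + 173.8 = 254.4 kg·m².
ω_f = I_p ω_i / I_f = (80.67)(1.77) / 254.4 = 0.5612 rad/s.
KE_i = ½(80.67)(1.770 rad/s)² = 126.4 J; KE_f = ½(254.4)(0.5612)² = 40.07 J.
Fraction lost = 0.6829.

fraction ≈ 0.683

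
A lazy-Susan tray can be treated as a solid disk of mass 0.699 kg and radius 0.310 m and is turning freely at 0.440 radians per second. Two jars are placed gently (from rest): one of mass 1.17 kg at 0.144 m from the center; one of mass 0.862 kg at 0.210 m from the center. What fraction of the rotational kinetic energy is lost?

fraction ≈ 0.650

The added mass arrives with no angular momentum about the center, and any external torque about the center is negligible, so the system's angular momentum is conserved.
I_p = ½(0.699)(0.310)² = 0.03359 kg·m².
Added inertia Σmr² = (1.17)(0.144)² + (0.862)(0.210)² = 0.06228 kg·m²; I_f = 0.03359 + 0.06228 = 0.09586 kg·m².
ω_f = I_p ω_i / I_f = (0.03359)(0.440) / 0.09586 = 0.1542 rad/s.
KE_i = ½(0.03359)(0.4400 rad/s)² = 0.003251 J; KE_f = ½(0.09586)(0.1542)² = 0.001139 J.
Fraction lost = 0.6496.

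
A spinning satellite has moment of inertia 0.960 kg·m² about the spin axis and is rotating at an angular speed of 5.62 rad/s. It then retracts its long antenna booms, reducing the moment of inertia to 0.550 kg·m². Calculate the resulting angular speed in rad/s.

ω₂ ≈ 9.81 rad/s

With no external torque about the axis, L is conserved: I₁ω₁ = I₂ω₂.
ω₂ = I₁ω₁ / I₂ = (0.9600)(5.62 rad/s) / (0.5500) = 9.809 rad/s.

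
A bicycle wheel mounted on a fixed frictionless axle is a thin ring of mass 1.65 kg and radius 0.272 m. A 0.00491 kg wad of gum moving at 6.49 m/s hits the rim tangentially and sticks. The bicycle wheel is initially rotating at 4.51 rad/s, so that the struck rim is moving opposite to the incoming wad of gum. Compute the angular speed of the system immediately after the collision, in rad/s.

About the axle the impulsive forces during the collision are internal, so angular momentum about that axis is conserved.
I_p = (1.65)(0.272)² = 0.1221 kg·m². Taking the sense of the wad of gum's angular momentum as positive, L_{wad} = m v R = (0.00491)(6.49)(0.272) = 0.008668 kg·m²/s.
L_i = −I_p ω_p + m v R = −(0.1221)(4.51) + 0.008668 = -0.5419 kg·m²/s.
After sticking, I_f = I_p + m R² = 0.1221 + (0.00491)(0.272)² = 0.1224 kg·m².
ω_f = L_i / I_f = -0.5419 / 0.1224 = -4.426 rad/s.

|ω_f| ≈ 4.43 rad/s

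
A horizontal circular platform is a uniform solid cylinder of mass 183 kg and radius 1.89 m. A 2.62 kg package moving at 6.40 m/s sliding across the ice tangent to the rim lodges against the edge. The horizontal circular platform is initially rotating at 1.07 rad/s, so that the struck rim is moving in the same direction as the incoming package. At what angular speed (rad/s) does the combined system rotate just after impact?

|ω_f| ≈ 1.13 rad/s

About the central axle the impulsive forces during the collision are internal, so angular momentum about that axis is conserved.
I_p = ½(183)(1.89)² = 326.8 kg·m². Taking the sense of the package's angular momentum as positive, L_{package} = m v R = (2.62)(6.40)(1.89) = 31.69 kg·m²/s.
L_i = +I_p ω_p + m v R = +(326.8)(1.07) + 31.69 = 381.4 kg·m²/s.
After sticking, I_f = I_p + m R² = 326.8 + (2.62)(1.89)² = 336.2 kg·m².
ω_f = L_i / I_f = 381.4 / 336.2 = 1.134 rad/s.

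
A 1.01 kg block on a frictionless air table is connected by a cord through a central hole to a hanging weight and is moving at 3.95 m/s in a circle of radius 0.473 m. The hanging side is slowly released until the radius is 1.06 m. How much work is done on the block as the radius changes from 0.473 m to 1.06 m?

Central (radial) force ⇒ zero torque about the center ⇒ m v r is constant.
v₂ = v₁ r₁ / r₂ = (3.95)(0.473) / (1.06) = 1.763 m/s.
W = ΔKE = ½m(v₂² − v₁²) = -6.310 J.

W ≈ -6.31 J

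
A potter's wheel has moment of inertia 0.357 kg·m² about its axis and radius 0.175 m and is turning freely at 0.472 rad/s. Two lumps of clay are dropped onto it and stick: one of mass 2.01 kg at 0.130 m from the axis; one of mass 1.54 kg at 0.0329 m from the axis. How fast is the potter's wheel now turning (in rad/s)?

No external torque acts about the axis; L_before = L_after.
Added inertia Σmr² = (2.01)(0.130)² + (1.54)(0.0329)² = 0.03564 kg·m²; I_f = 0.3570 + 0.03564 = 0.3926 kg·m².
ω_f = I_p ω_i / I_f = (0.3570)(0.472) / 0.3926 = 0.4292 rad/s.

ω_f ≈ 0.429 rad/s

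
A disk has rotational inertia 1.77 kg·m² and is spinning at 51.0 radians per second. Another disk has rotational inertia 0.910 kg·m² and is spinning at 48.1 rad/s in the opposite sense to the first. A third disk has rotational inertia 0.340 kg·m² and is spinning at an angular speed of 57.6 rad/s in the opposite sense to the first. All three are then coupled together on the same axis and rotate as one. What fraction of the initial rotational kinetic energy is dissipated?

The coupling torques are internal; angular momentum about the shared axis is conserved.
Taking A's sense as positive: L = (1.770)(51.0) − (0.9100)(48.1) − (0.3400)(57.6) = 26.91 kg·m²·rad/s.
Combined I = 1.770 + 0.9100 + 0.3400 = 3.020 kg·m².
ω_f = L / I = 26.91 / 3.020 = 8.912 rad/s.
KE_i = ½ΣIω² = 3919 J; KE_f = ½(3.020)(8.912)² = 119.9 J.
Fraction dissipated = (KE_i − KE_f)/KE_i = 0.9694.

fraction ≈ 0.969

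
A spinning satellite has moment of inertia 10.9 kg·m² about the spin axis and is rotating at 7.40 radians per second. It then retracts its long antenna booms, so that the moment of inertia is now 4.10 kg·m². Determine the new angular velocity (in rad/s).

ω₂ ≈ 19.7 rad/s

Angular momentum about the spin axis is conserved since the torque about it is zero.
ω₂ = I₁ω₁ / I₂ = (10.90)(7.40 rad/s) / (4.100) = 19.67 rad/s.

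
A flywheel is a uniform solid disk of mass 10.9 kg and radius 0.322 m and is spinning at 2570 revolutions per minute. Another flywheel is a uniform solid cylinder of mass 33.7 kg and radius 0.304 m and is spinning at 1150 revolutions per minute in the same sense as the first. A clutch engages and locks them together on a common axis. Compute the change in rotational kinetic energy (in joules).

The coupling torques are internal; angular momentum about the shared axis is conserved.
Moments of inertia: I_A = ½(10.9)(0.322)² = 0.5651 kg·m²; I_B = ½(33.7)(0.304)² = 1.557 kg·m².
Taking A's sense as positive: L = (0.5651)(2570) + (1.557)(1150) = 3243 kg·m²·rpm.
Combined I = 0.5651 + 1.557 = 2.122 kg·m².
ω_f = L / I = 3243 / 2.122 = 1528 rpm.
KE_i = ½ΣIω² = 31760 J; KE_f = ½(2.122)(160.0)² = 27170 J.

ΔKE ≈ -4580 J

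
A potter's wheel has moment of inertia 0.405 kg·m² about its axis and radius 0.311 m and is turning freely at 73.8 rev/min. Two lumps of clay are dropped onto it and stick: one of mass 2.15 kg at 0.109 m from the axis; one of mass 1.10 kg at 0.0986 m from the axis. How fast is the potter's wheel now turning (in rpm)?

No external torque acts about the axis; L_before = L_after.
Added inertia Σmr² = (2.15)(0.109)² + (1.10)(0.0986)² = 0.03624 kg·m²; I_f = 0.4050 + 0.03624 = 0.4412 kg·m².
ω_f = I_p ω_i / I_f = (0.4050)(73.8) / 0.4412 = 67.74 rpm.

ω_f ≈ 67.7 rpm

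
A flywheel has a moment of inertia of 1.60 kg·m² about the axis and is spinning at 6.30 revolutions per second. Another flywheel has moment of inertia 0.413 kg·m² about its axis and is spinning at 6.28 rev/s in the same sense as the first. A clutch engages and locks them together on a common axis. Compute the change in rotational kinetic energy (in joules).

The coupling torques are internal; angular momentum about the shared axis is conserved.
Taking A's sense as positive: L = (1.600)(6.30) + (0.4130)(6.28) = 12.67 kg·m²·rev/s.
Combined I = 1.600 + 0.4130 = 2.013 kg·m².
ω_f = L / I = 12.67 / 2.013 = 6.296 rev/s.
KE_i = ½ΣIω² = 1575 J; KE_f = ½(2.013)(39.56)² = 1575 J.

ΔKE ≈ -0.00259 J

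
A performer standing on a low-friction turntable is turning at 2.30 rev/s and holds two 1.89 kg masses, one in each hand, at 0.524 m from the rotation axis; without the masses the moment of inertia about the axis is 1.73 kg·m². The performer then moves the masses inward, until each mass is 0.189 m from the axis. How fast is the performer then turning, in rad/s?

ω₂ ≈ 21.4 rad/s

With no external torque about the axis, L is conserved: I₁ω₁ = I₂ω₂.
I₁ = 1.73 + 2(1.89)(0.524)² = 2.768 kg·m²; I₂ = 1.73 + 2(1.89)(0.189)² = 1.865 kg·m².
ω₂ = I₁ω₁ / I₂ = (2.768)(2.30 rev/s) / (1.865) = 3.413 rev/s = 21.45 rad/s.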